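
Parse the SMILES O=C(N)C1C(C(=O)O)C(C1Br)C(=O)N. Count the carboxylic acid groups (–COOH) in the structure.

1

The carboxylic acid motif appears at heavy-atom position 6 in the SMILES.
Other groups present: 2 amide.
Carboxylic acid count: 1.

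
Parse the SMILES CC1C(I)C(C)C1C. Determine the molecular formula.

Walk through each heavy atom and fill implicit hydrogens from standard valence (C 4, N 3, O 2, S 2, halogen 1):
  atom 1: C, bond orders sum to 1 (valence 4) → 3 H
  atom 2: C, bond orders sum to 3 (valence 4) → 1 H
  atom 3: C, bond orders sum to 3 (valence 4) → 1 H
  atom 4: I (halogen, monovalent) → 0 H
  atom 5: C, bond orders sum to 3 (valence 4) → 1 H
  atom 6: C, bond orders sum to 1 (valence 4) → 3 H
  atom 7: C, bond orders sum to 3 (valence 4) → 1 H
  atom 8: C, bond orders sum to 1 (valence 4) → 3 H
Totals → C:7, H:13, I:1.
In Hill order: C7H13I.

C7H13I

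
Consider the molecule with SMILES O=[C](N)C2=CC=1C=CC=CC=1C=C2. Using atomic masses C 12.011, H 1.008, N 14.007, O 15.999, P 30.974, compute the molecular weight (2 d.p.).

171.20 g/mol

First, the molecular formula is C11H9NO (counting implicit H from valence).
  C: 11 × 12.011 = 132.121
  H: 9 × 1.008 = 9.072
  N: 1 × 14.007 = 14.007
  O: 1 × 15.999 = 15.999
Sum: 11×12.011 + 9×1.008 + 1×14.007 + 1×15.999 = 171.199 → 171.20 g/mol.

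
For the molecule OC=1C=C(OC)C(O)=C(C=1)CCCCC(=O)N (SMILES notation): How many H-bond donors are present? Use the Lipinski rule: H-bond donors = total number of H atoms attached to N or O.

4

Donors: find every N or O and count the H atoms it carries.
  atom 1 (O): bond orders sum to 1 → 1 H
  atom 5 (O): bond orders sum to 2 → 0 H
  atom 8 (O): bond orders sum to 1 → 1 H
  atom 16 (O): bond orders sum to 2 → 0 H
  atom 17 (N): bond orders sum to 1 → 2 H
Lipinski HBD = 4.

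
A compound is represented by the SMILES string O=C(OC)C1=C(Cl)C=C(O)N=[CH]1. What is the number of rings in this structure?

In SMILES, each pair of matching ring-closure digits denotes one ring-closing bond; the number of such bonds equals the number of independent rings.
Ring-closure bonds here: 1.

1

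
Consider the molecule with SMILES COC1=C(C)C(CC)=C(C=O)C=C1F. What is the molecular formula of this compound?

C11H13FO2

Walk through each heavy atom and fill implicit hydrogens from standard valence (C 4, N 3, O 2, S 2, halogen 1):
  atom 1: C, bond orders sum to 1 (valence 4) → 3 H
  atom 2: O, bond orders sum to 2 (valence 2) → 0 H
  atom 3: C, bond orders sum to 4 (valence 4) → 0 H
  atom 4: C, bond orders sum to 4 (valence 4) → 0 H
  atom 5: C, bond orders sum to 1 (valence 4) → 3 H
  atom 6: C, bond orders sum to 4 (valence 4) → 0 H
  atom 7: C, bond orders sum to 2 (valence 4) → 2 H
  atom 8: C, bond orders sum to 1 (valence 4) → 3 H
  atom 9: C, bond orders sum to 4 (valence 4) → 0 H
  atom 10: C, bond orders sum to 3 (valence 4) → 1 H
  atom 11: O, bond orders sum to 2 (valence 2) → 0 H
  atom 12: C, bond orders sum to 3 (valence 4) → 1 H
  atom 13: C, bond orders sum to 4 (valence 4) → 0 H
  atom 14: F (halogen, monovalent) → 0 H
Totals → C:11, H:13, F:1, O:2.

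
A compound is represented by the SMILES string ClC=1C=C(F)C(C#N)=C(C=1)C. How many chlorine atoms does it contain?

Scan the SMILES for Cl atoms (remember two-letter symbols like Cl and Br are single atoms).
Chlorine count: 1.

1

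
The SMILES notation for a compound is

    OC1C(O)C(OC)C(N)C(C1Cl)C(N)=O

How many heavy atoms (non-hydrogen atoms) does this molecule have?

Every atom symbol written in the SMILES (organic subset) is one heavy atom; implicit H are not written.
Heavy atoms by element → C:8, Cl:1, N:2, O:4.
Total: 15.

15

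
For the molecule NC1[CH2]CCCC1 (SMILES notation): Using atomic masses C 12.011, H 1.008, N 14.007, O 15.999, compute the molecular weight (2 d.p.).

First, the molecular formula is C6H13N (counting implicit H from valence).
  C: 6 × 12.011 = 72.066
  H: 13 × 1.008 = 13.104
  N: 1 × 14.007 = 14.007
Sum: 6×12.011 + 13×1.008 + 1×14.007 = 99.177 → 99.18 g/mol.

99.18 g/mol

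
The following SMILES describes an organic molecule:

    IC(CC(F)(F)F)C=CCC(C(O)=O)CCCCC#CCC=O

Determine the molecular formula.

Walk through each heavy atom and fill implicit hydrogens from standard valence (C 4, N 3, O 2, S 2, halogen 1):
  atom 1: I (halogen, monovalent) → 0 H
  atom 2: C, bond orders sum to 3 (valence 4) → 1 H
  atom 3: C, bond orders sum to 2 (valence 4) → 2 H
  atom 4: C, bond orders sum to 4 (valence 4) → 0 H
  atom 5: F (halogen, monovalent) → 0 H
  atom 6: F (halogen, monovalent) → 0 H
  atom 7: F (halogen, monovalent) → 0 H
  atom 8: C, bond orders sum to 3 (valence 4) → 1 H
  atom 9: C, bond orders sum to 3 (valence 4) → 1 H
  atom 10: C, bond orders sum to 2 (valence 4) → 2 H
  atom 11: C, bond orders sum to 3 (valence 4) → 1 H
  atom 12: C, bond orders sum to 4 (valence 4) → 0 H
  atom 13: O, bond orders sum to 1 (valence 2) → 1 H
  atom 14: O, bond orders sum to 2 (valence 2) → 0 H
  atom 15: C, bond orders sum to 2 (valence 4) → 2 H
  atom 16: C, bond orders sum to 2 (valence 4) → 2 H
  atom 17: C, bond orders sum to 2 (valence 4) → 2 H
  atom 18: C, bond orders sum to 2 (valence 4) → 2 H
  atom 19: C, bond orders sum to 4 (valence 4) → 0 H
  atom 20: C, bond orders sum to 4 (valence 4) → 0 H
  atom 21: C, bond orders sum to 2 (valence 4) → 2 H
  atom 22: C, bond orders sum to 3 (valence 4) → 1 H
  atom 23: O, bond orders sum to 2 (valence 2) → 0 H
Totals → C:16, H:20, F:3, I:1, O:3.

C16H20F3IO3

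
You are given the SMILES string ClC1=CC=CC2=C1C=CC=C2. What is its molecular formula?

C10H7Cl

Walk through each heavy atom and fill implicit hydrogens from standard valence (C 4, N 3, O 2, S 2, halogen 1):
  atom 1: Cl (halogen, monovalent) → 0 H
  atom 2: C, bond orders sum to 4 (valence 4) → 0 H
  atom 3: C, bond orders sum to 3 (valence 4) → 1 H
  atom 4: C, bond orders sum to 3 (valence 4) → 1 H
  atom 5: C, bond orders sum to 3 (valence 4) → 1 H
  atom 6: C, bond orders sum to 4 (valence 4) → 0 H
  atom 7: C, bond orders sum to 4 (valence 4) → 0 H
  atom 8: C, bond orders sum to 3 (valence 4) → 1 H
  atom 9: C, bond orders sum to 3 (valence 4) → 1 H
  atom 10: C, bond orders sum to 3 (valence 4) → 1 H
  atom 11: C, bond orders sum to 3 (valence 4) → 1 H
Totals → C:10, H:7, Cl:1.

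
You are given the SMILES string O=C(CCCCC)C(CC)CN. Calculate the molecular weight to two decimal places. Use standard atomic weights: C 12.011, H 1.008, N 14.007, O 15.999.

First, the molecular formula is C10H21NO (counting implicit H from valence).
  C: 10 × 12.011 = 120.110
  H: 21 × 1.008 = 21.168
  N: 1 × 14.007 = 14.007
  O: 1 × 15.999 = 15.999
Sum: 10×12.011 + 21×1.008 + 1×14.007 + 1×15.999 = 171.284 → 171.28 g/mol.

171.28 g/mol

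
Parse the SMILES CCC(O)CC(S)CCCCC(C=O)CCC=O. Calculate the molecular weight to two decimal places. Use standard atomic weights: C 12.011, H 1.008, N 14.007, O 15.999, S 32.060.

First, the molecular formula is C14H26O3S (counting implicit H from valence).
  C: 14 × 12.011 = 168.154
  H: 26 × 1.008 = 26.208
  O: 3 × 15.999 = 47.997
  S: 1 × 32.060 = 32.060
Sum: 14×12.011 + 26×1.008 + 3×15.999 + 1×32.060 = 274.419 → 274.42 g/mol.

274.42 g/mol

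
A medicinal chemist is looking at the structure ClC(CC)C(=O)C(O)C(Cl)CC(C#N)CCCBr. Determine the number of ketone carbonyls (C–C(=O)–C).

1

The ketone motif appears at heavy-atom position 5 in the SMILES.
Other groups present: 1 hydroxyl, 1 nitrile.
Ketone count: 1.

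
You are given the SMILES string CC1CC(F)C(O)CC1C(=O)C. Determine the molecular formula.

Walk through each heavy atom and fill implicit hydrogens from standard valence (C 4, N 3, O 2, S 2, halogen 1):
  atom 1: C, bond orders sum to 1 (valence 4) → 3 H
  atom 2: C, bond orders sum to 3 (valence 4) → 1 H
  atom 3: C, bond orders sum to 2 (valence 4) → 2 H
  atom 4: C, bond orders sum to 3 (valence 4) → 1 H
  atom 5: F (halogen, monovalent) → 0 H
  atom 6: C, bond orders sum to 3 (valence 4) → 1 H
  atom 7: O, bond orders sum to 1 (valence 2) → 1 H
  atom 8: C, bond orders sum to 2 (valence 4) → 2 H
  atom 9: C, bond orders sum to 3 (valence 4) → 1 H
  atom 10: C, bond orders sum to 4 (valence 4) → 0 H
  atom 11: O, bond orders sum to 2 (valence 2) → 0 H
  atom 12: C, bond orders sum to 1 (valence 4) → 3 H
Totals → C:9, H:15, F:1, O:2.
In Hill order: C9H15FO2.

C9H15FO2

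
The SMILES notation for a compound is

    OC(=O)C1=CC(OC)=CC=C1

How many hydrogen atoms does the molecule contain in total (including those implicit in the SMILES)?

8

Walk through each heavy atom and fill implicit hydrogens from standard valence (C 4, N 3, O 2, S 2, halogen 1):
  atom 1: O, bond orders sum to 1 (valence 2) → 1 H
  atom 2: C, bond orders sum to 4 (valence 4) → 0 H
  atom 3: O, bond orders sum to 2 (valence 2) → 0 H
  atom 4: C, bond orders sum to 4 (valence 4) → 0 H
  atom 5: C, bond orders sum to 3 (valence 4) → 1 H
  atom 6: C, bond orders sum to 4 (valence 4) → 0 H
  atom 7: O, bond orders sum to 2 (valence 2) → 0 H
  atom 8: C, bond orders sum to 1 (valence 4) → 3 H
  atom 9: C, bond orders sum to 3 (valence 4) → 1 H
  atom 10: C, bond orders sum to 3 (valence 4) → 1 H
  atom 11: C, bond orders sum to 3 (valence 4) → 1 H
Total hydrogens: 8.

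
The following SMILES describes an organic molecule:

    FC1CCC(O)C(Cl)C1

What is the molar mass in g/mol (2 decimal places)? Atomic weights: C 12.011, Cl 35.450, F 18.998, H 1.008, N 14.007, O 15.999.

First, the molecular formula is C6H10ClFO (counting implicit H from valence).
  C: 6 × 12.011 = 72.066
  Cl: 1 × 35.450 = 35.450
  F: 1 × 18.998 = 18.998
  H: 10 × 1.008 = 10.080
  O: 1 × 15.999 = 15.999
Sum: 6×12.011 + 1×35.450 + 1×18.998 + 10×1.008 + 1×15.999 = 152.593 → 152.59 g/mol.

152.59 g/mol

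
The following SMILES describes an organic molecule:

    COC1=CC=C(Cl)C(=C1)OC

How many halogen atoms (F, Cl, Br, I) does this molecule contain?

1

Halogen atoms appear at heavy-atom position 7 (1×Cl).
Other groups present: 2 ether.
Halogen count: 1.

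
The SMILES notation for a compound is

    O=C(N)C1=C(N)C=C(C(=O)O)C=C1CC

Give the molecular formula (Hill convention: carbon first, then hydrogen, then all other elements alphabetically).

Walk through each heavy atom and fill implicit hydrogens from standard valence (C 4, N 3, O 2, S 2, halogen 1):
  atom 1: O, bond orders sum to 2 (valence 2) → 0 H
  atom 2: C, bond orders sum to 4 (valence 4) → 0 H
  atom 3: N, bond orders sum to 1 (valence 3) → 2 H
  atom 4: C, bond orders sum to 4 (valence 4) → 0 H
  atom 5: C, bond orders sum to 4 (valence 4) → 0 H
  atom 6: N, bond orders sum to 1 (valence 3) → 2 H
  atom 7: C, bond orders sum to 3 (valence 4) → 1 H
  atom 8: C, bond orders sum to 4 (valence 4) → 0 H
  atom 9: C, bond orders sum to 4 (valence 4) → 0 H
  atom 10: O, bond orders sum to 2 (valence 2) → 0 H
  atom 11: O, bond orders sum to 1 (valence 2) → 1 H
  atom 12: C, bond orders sum to 3 (valence 4) → 1 H
  atom 13: C, bond orders sum to 4 (valence 4) → 0 H
  atom 14: C, bond orders sum to 2 (valence 4) → 2 H
  atom 15: C, bond orders sum to 1 (valence 4) → 3 H
Totals → C:10, H:12, N:2, O:3.

C10H12N2O3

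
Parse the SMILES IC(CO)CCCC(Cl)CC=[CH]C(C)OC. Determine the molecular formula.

Walk through each heavy atom and fill implicit hydrogens from standard valence (C 4, N 3, O 2, S 2, halogen 1):
  atom 1: I (halogen, monovalent) → 0 H
  atom 2: C, bond orders sum to 3 (valence 4) → 1 H
  atom 3: C, bond orders sum to 2 (valence 4) → 2 H
  atom 4: O, bond orders sum to 1 (valence 2) → 1 H
  atom 5: C, bond orders sum to 2 (valence 4) → 2 H
  atom 6: C, bond orders sum to 2 (valence 4) → 2 H
  atom 7: C, bond orders sum to 2 (valence 4) → 2 H
  atom 8: C, bond orders sum to 3 (valence 4) → 1 H
  atom 9: Cl (halogen, monovalent) → 0 H
  atom 10: C, bond orders sum to 2 (valence 4) → 2 H
  atom 11: C, bond orders sum to 3 (valence 4) → 1 H
  atom 12: C with explicit H count 1
  atom 13: C, bond orders sum to 3 (valence 4) → 1 H
  atom 14: C, bond orders sum to 1 (valence 4) → 3 H
  atom 15: O, bond orders sum to 2 (valence 2) → 0 H
  atom 16: C, bond orders sum to 1 (valence 4) → 3 H
Totals → C:12, H:22, Cl:1, I:1, O:2.
In Hill order: C12H22ClIO2.

C12H22ClIO2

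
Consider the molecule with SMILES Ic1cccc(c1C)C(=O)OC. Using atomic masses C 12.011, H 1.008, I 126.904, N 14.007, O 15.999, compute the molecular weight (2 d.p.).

First, the molecular formula is C9H9IO2 (counting implicit H from valence).
  C: 9 × 12.011 = 108.099
  H: 9 × 1.008 = 9.072
  I: 1 × 126.904 = 126.904
  O: 2 × 15.999 = 31.998
Sum: 9×12.011 + 9×1.008 + 1×126.904 + 2×15.999 = 276.073 → 276.07 g/mol.

276.07 g/mol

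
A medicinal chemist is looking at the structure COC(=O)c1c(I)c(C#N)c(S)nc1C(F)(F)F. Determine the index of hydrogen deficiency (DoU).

Molecular formula: C9H4F3IN2O2S.
DoU = (2C + 2 + N − H − X) / 2, where X is the halogen count and O/S are ignored.
    = (2·9 + 2 + 2 − 4 − 4) / 2 = 14 / 2 = 7.

7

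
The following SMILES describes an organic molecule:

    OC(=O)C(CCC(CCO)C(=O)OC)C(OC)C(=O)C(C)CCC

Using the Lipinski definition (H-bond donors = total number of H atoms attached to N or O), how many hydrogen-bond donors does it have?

2

Donors: find every N or O and count the H atoms it carries.
  atom 1 (O): bond orders sum to 1 → 1 H
  atom 3 (O): bond orders sum to 2 → 0 H
  atom 10 (O): bond orders sum to 1 → 1 H
  atom 12 (O): bond orders sum to 2 → 0 H
  atom 13 (O): bond orders sum to 2 → 0 H
  atom 16 (O): bond orders sum to 2 → 0 H
  atom 19 (O): bond orders sum to 2 → 0 H
Lipinski HBD = 2.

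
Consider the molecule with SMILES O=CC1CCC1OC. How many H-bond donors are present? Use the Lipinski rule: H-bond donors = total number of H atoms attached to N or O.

Donors: find every N or O and count the H atoms it carries.
  atom 1 (O): bond orders sum to 2 → 0 H
  atom 7 (O): bond orders sum to 2 → 0 H
Lipinski HBD = 0.

0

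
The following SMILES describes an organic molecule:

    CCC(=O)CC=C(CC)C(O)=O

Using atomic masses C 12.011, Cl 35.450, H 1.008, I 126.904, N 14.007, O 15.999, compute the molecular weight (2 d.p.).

First, the molecular formula is C9H14O3 (counting implicit H from valence).
  C: 9 × 12.011 = 108.099
  H: 14 × 1.008 = 14.112
  O: 3 × 15.999 = 47.997
Sum: 9×12.011 + 14×1.008 + 3×15.999 = 170.208 → 170.21 g/mol.

170.21 g/mol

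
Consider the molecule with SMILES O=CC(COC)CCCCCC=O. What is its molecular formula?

C10H18O3

Walk through each heavy atom and fill implicit hydrogens from standard valence (C 4, N 3, O 2, S 2, halogen 1):
  atom 1: O, bond orders sum to 2 (valence 2) → 0 H
  atom 2: C, bond orders sum to 3 (valence 4) → 1 H
  atom 3: C, bond orders sum to 3 (valence 4) → 1 H
  atom 4: C, bond orders sum to 2 (valence 4) → 2 H
  atom 5: O, bond orders sum to 2 (valence 2) → 0 H
  atom 6: C, bond orders sum to 1 (valence 4) → 3 H
  atom 7: C, bond orders sum to 2 (valence 4) → 2 H
  atom 8: C, bond orders sum to 2 (valence 4) → 2 H
  atom 9: C, bond orders sum to 2 (valence 4) → 2 H
  atom 10: C, bond orders sum to 2 (valence 4) → 2 H
  atom 11: C, bond orders sum to 2 (valence 4) → 2 H
  atom 12: C, bond orders sum to 3 (valence 4) → 1 H
  atom 13: O, bond orders sum to 2 (valence 2) → 0 H
Totals → C:10, H:18, O:3.
In Hill order: C10H18O3.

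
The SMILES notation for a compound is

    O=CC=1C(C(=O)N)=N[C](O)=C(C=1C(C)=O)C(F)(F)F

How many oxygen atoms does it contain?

4

Scan the SMILES for O atoms (remember two-letter symbols like Cl and Br are single atoms).
Oxygen count: 4.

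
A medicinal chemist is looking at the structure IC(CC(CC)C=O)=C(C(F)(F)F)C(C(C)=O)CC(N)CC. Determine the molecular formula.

Walk through each heavy atom and fill implicit hydrogens from standard valence (C 4, N 3, O 2, S 2, halogen 1):
  atom 1: I (halogen, monovalent) → 0 H
  atom 2: C, bond orders sum to 4 (valence 4) → 0 H
  atom 3: C, bond orders sum to 2 (valence 4) → 2 H
  atom 4: C, bond orders sum to 3 (valence 4) → 1 H
  atom 5: C, bond orders sum to 2 (valence 4) → 2 H
  atom 6: C, bond orders sum to 1 (valence 4) → 3 H
  atom 7: C, bond orders sum to 3 (valence 4) → 1 H
  atom 8: O, bond orders sum to 2 (valence 2) → 0 H
  atom 9: C, bond orders sum to 4 (valence 4) → 0 H
  atom 10: C, bond orders sum to 4 (valence 4) → 0 H
  atom 11: F (halogen, monovalent) → 0 H
  atom 12: F (halogen, monovalent) → 0 H
  atom 13: F (halogen, monovalent) → 0 H
  atom 14: C, bond orders sum to 3 (valence 4) → 1 H
  atom 15: C, bond orders sum to 4 (valence 4) → 0 H
  atom 16: C, bond orders sum to 1 (valence 4) → 3 H
  atom 17: O, bond orders sum to 2 (valence 2) → 0 H
  atom 18: C, bond orders sum to 2 (valence 4) → 2 H
  atom 19: C, bond orders sum to 3 (valence 4) → 1 H
  atom 20: N, bond orders sum to 1 (valence 3) → 2 H
  atom 21: C, bond orders sum to 2 (valence 4) → 2 H
  atom 22: C, bond orders sum to 1 (valence 4) → 3 H
Totals → C:15, H:23, F:3, I:1, N:1, O:2.
In Hill order: C15H23F3INO2.

C15H23F3INO2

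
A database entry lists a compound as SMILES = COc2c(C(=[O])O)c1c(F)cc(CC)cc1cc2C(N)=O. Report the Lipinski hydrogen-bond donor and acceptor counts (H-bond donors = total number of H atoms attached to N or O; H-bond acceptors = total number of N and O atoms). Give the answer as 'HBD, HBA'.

3, 5

Donors: find every N or O and count the H atoms it carries.
  atom 2 (O): bond orders sum to 2 → 0 H
  atom 6 (O): bond orders sum to 2 → 0 H
  atom 7 (O): bond orders sum to 1 → 1 H
  atom 20 (N): bond orders sum to 1 → 2 H
  atom 21 (O): bond orders sum to 2 → 0 H
Lipinski HBD = 3.
Acceptors: N atoms = 1, O atoms = 4 → HBA = 5.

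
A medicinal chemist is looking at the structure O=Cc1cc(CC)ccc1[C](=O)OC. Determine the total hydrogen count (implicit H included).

Walk through each heavy atom and fill implicit hydrogens from standard valence (C 4, N 3, O 2, S 2, halogen 1); for lowercase aromatic atoms, an aromatic c carries 1 H when it has two neighbours and 0 H with three, and aromatic n carries 0 H:
  atom 1: O, bond orders sum to 2 (valence 2) → 0 H
  atom 2: C, bond orders sum to 3 (valence 4) → 1 H
  atom 3: aromatic c, 3 neighbours → 0 H
  atom 4: aromatic c, 2 neighbours → 1 H
  atom 5: aromatic c, 3 neighbours → 0 H
  atom 6: C, bond orders sum to 2 (valence 4) → 2 H
  atom 7: C, bond orders sum to 1 (valence 4) → 3 H
  atom 8: aromatic c, 2 neighbours → 1 H
  atom 9: aromatic c, 2 neighbours → 1 H
  atom 10: aromatic c, 3 neighbours → 0 H
  atom 11: C with explicit H count 0
  atom 12: O, bond orders sum to 2 (valence 2) → 0 H
  atom 13: O, bond orders sum to 2 (valence 2) → 0 H
  atom 14: C, bond orders sum to 1 (valence 4) → 3 H
Total hydrogens: 12.

12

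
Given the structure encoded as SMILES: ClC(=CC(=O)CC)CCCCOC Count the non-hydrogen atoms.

Every atom symbol written in the SMILES (organic subset) is one heavy atom; implicit H are not written.
Heavy atoms by element → C:10, Cl:1, O:2.
Total: 13.

13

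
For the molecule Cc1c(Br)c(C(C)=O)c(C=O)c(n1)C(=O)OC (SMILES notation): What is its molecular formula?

C11H10BrNO4

Walk through each heavy atom and fill implicit hydrogens from standard valence (C 4, N 3, O 2, S 2, halogen 1); for lowercase aromatic atoms, an aromatic c carries 1 H when it has two neighbours and 0 H with three, and aromatic n carries 0 H:
  atom 1: C, bond orders sum to 1 (valence 4) → 3 H
  atom 2: aromatic c, 3 neighbours → 0 H
  atom 3: aromatic c, 3 neighbours → 0 H
  atom 4: Br (halogen, monovalent) → 0 H
  atom 5: aromatic c, 3 neighbours → 0 H
  atom 6: C, bond orders sum to 4 (valence 4) → 0 H
  atom 7: C, bond orders sum to 1 (valence 4) → 3 H
  atom 8: O, bond orders sum to 2 (valence 2) → 0 H
  atom 9: aromatic c, 3 neighbours → 0 H
  atom 10: C, bond orders sum to 3 (valence 4) → 1 H
  atom 11: O, bond orders sum to 2 (valence 2) → 0 H
  atom 12: aromatic c, 3 neighbours → 0 H
  atom 13: aromatic n, 2 neighbours → 0 H
  atom 14: C, bond orders sum to 4 (valence 4) → 0 H
  atom 15: O, bond orders sum to 2 (valence 2) → 0 H
  atom 16: O, bond orders sum to 2 (valence 2) → 0 H
  atom 17: C, bond orders sum to 1 (valence 4) → 3 H
Totals → C:11, H:10, Br:1, N:1, O:4.
In Hill order: C11H10BrNO4.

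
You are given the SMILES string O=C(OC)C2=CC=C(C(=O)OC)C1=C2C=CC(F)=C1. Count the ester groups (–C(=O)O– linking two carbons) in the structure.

The ester motif appears at heavy-atom positions 2, 9 in the SMILES.
Ester count: 2.

2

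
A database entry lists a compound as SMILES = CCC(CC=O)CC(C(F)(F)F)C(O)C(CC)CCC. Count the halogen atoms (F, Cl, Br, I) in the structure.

3

Halogen atoms appear at heavy-atom positions 10, 11, 12 (3×F).
Other groups present: 1 aldehyde, 1 hydroxyl.
Halogen count: 3.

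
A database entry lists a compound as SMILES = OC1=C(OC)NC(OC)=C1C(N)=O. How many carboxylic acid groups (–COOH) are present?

0

Scan the SMILES for the carboxylic acid motif — none present.
Groups that are present: 1 amide, 2 ether, 1 hydroxyl.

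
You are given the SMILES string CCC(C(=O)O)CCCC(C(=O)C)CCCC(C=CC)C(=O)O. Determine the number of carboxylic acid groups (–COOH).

The carboxylic acid motif appears at heavy-atom positions 4, 21 in the SMILES.
Other groups present: 1 alkene, 1 ketone.
Carboxylic acid count: 2.

2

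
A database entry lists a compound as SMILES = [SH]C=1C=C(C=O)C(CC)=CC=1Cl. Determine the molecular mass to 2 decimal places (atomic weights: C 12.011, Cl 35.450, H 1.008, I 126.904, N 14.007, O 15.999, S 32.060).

First, the molecular formula is C9H9ClOS (counting implicit H from valence).
  C: 9 × 12.011 = 108.099
  Cl: 1 × 35.450 = 35.450
  H: 9 × 1.008 = 9.072
  O: 1 × 15.999 = 15.999
  S: 1 × 32.060 = 32.060
Sum: 9×12.011 + 1×35.450 + 9×1.008 + 1×15.999 + 1×32.060 = 200.680 → 200.68 g/mol.

200.68 g/mol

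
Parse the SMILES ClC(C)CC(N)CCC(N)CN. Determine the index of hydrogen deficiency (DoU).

Molecular formula: C8H20ClN3.
DoU = (2C + 2 + N − H − X) / 2, where X is the halogen count and O/S are ignored.
    = (2·8 + 2 + 3 − 20 − 1) / 2 = 0 / 2 = 0.

0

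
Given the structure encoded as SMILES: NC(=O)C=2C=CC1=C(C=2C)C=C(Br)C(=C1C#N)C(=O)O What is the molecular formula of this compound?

C14H9BrN2O3

Walk through each heavy atom and fill implicit hydrogens from standard valence (C 4, N 3, O 2, S 2, halogen 1):
  atom 1: N, bond orders sum to 1 (valence 3) → 2 H
  atom 2: C, bond orders sum to 4 (valence 4) → 0 H
  atom 3: O, bond orders sum to 2 (valence 2) → 0 H
  atom 4: C, bond orders sum to 4 (valence 4) → 0 H
  atom 5: C, bond orders sum to 3 (valence 4) → 1 H
  atom 6: C, bond orders sum to 3 (valence 4) → 1 H
  atom 7: C, bond orders sum to 4 (valence 4) → 0 H
  atom 8: C, bond orders sum to 4 (valence 4) → 0 H
  atom 9: C, bond orders sum to 4 (valence 4) → 0 H
  atom 10: C, bond orders sum to 1 (valence 4) → 3 H
  atom 11: C, bond orders sum to 3 (valence 4) → 1 H
  atom 12: C, bond orders sum to 4 (valence 4) → 0 H
  atom 13: Br (halogen, monovalent) → 0 H
  atom 14: C, bond orders sum to 4 (valence 4) → 0 H
  atom 15: C, bond orders sum to 4 (valence 4) → 0 H
  atom 16: C, bond orders sum to 4 (valence 4) → 0 H
  atom 17: N, bond orders sum to 3 (valence 3) → 0 H
  atom 18: C, bond orders sum to 4 (valence 4) → 0 H
  atom 19: O, bond orders sum to 2 (valence 2) → 0 H
  atom 20: O, bond orders sum to 1 (valence 2) → 1 H
Totals → C:14, H:9, Br:1, N:2, O:3.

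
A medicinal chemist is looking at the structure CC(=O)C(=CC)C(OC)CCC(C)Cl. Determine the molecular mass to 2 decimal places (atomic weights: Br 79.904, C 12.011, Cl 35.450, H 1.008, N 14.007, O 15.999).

First, the molecular formula is C11H19ClO2 (counting implicit H from valence).
  C: 11 × 12.011 = 132.121
  Cl: 1 × 35.450 = 35.450
  H: 19 × 1.008 = 19.152
  O: 2 × 15.999 = 31.998
Sum: 11×12.011 + 1×35.450 + 19×1.008 + 2×15.999 = 218.721 → 218.72 g/mol.

218.72 g/mol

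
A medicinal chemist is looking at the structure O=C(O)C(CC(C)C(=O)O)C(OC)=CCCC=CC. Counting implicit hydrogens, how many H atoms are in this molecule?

Walk through each heavy atom and fill implicit hydrogens from standard valence (C 4, N 3, O 2, S 2, halogen 1):
  atom 1: O, bond orders sum to 2 (valence 2) → 0 H
  atom 2: C, bond orders sum to 4 (valence 4) → 0 H
  atom 3: O, bond orders sum to 1 (valence 2) → 1 H
  atom 4: C, bond orders sum to 3 (valence 4) → 1 H
  atom 5: C, bond orders sum to 2 (valence 4) → 2 H
  atom 6: C, bond orders sum to 3 (valence 4) → 1 H
  atom 7: C, bond orders sum to 1 (valence 4) → 3 H
  atom 8: C, bond orders sum to 4 (valence 4) → 0 H
  atom 9: O, bond orders sum to 2 (valence 2) → 0 H
  atom 10: O, bond orders sum to 1 (valence 2) → 1 H
  atom 11: C, bond orders sum to 4 (valence 4) → 0 H
  atom 12: O, bond orders sum to 2 (valence 2) → 0 H
  atom 13: C, bond orders sum to 1 (valence 4) → 3 H
  atom 14: C, bond orders sum to 3 (valence 4) → 1 H
  atom 15: C, bond orders sum to 2 (valence 4) → 2 H
  atom 16: C, bond orders sum to 2 (valence 4) → 2 H
  atom 17: C, bond orders sum to 3 (valence 4) → 1 H
  atom 18: C, bond orders sum to 3 (valence 4) → 1 H
  atom 19: C, bond orders sum to 1 (valence 4) → 3 H
Total hydrogens: 22.

22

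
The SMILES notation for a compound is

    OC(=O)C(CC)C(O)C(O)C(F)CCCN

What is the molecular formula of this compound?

C10H20FNO4

Walk through each heavy atom and fill implicit hydrogens from standard valence (C 4, N 3, O 2, S 2, halogen 1):
  atom 1: O, bond orders sum to 1 (valence 2) → 1 H
  atom 2: C, bond orders sum to 4 (valence 4) → 0 H
  atom 3: O, bond orders sum to 2 (valence 2) → 0 H
  atom 4: C, bond orders sum to 3 (valence 4) → 1 H
  atom 5: C, bond orders sum to 2 (valence 4) → 2 H
  atom 6: C, bond orders sum to 1 (valence 4) → 3 H
  atom 7: C, bond orders sum to 3 (valence 4) → 1 H
  atom 8: O, bond orders sum to 1 (valence 2) → 1 H
  atom 9: C, bond orders sum to 3 (valence 4) → 1 H
  atom 10: O, bond orders sum to 1 (valence 2) → 1 H
  atom 11: C, bond orders sum to 3 (valence 4) → 1 H
  atom 12: F (halogen, monovalent) → 0 H
  atom 13: C, bond orders sum to 2 (valence 4) → 2 H
  atom 14: C, bond orders sum to 2 (valence 4) → 2 H
  atom 15: C, bond orders sum to 2 (valence 4) → 2 H
  atom 16: N, bond orders sum to 1 (valence 3) → 2 H
Totals → C:10, H:20, F:1, N:1, O:4.
In Hill order: C10H20FNO4.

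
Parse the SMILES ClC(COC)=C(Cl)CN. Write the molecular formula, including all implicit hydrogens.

Walk through each heavy atom and fill implicit hydrogens from standard valence (C 4, N 3, O 2, S 2, halogen 1):
  atom 1: Cl (halogen, monovalent) → 0 H
  atom 2: C, bond orders sum to 4 (valence 4) → 0 H
  atom 3: C, bond orders sum to 2 (valence 4) → 2 H
  atom 4: O, bond orders sum to 2 (valence 2) → 0 H
  atom 5: C, bond orders sum to 1 (valence 4) → 3 H
  atom 6: C, bond orders sum to 4 (valence 4) → 0 H
  atom 7: Cl (halogen, monovalent) → 0 H
  atom 8: C, bond orders sum to 2 (valence 4) → 2 H
  atom 9: N, bond orders sum to 1 (valence 3) → 2 H
Totals → C:5, H:9, Cl:2, N:1, O:1.

C5H9Cl2NO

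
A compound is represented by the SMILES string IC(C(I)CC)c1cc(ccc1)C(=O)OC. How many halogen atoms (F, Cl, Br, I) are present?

Halogen atoms appear at heavy-atom positions 1, 4 (2×I).
Other groups present: 1 ester.
Halogen count: 2.

2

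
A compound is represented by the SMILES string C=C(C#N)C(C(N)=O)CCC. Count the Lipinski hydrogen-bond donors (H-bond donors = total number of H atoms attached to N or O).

2

Donors: find every N or O and count the H atoms it carries.
  atom 4 (N): bond orders sum to 3 → 0 H
  atom 7 (N): bond orders sum to 1 → 2 H
  atom 8 (O): bond orders sum to 2 → 0 H
Lipinski HBD = 2.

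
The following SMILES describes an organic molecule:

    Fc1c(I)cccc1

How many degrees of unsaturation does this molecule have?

Molecular formula: C6H4FI.
DoU = (2C + 2 + N − H − X) / 2, where X is the halogen count and O/S are ignored.
    = (2·6 + 2 + 0 − 4 − 2) / 2 = 8 / 2 = 4.

4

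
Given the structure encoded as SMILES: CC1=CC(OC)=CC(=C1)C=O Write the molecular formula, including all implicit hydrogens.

C9H10O2

Walk through each heavy atom and fill implicit hydrogens from standard valence (C 4, N 3, O 2, S 2, halogen 1):
  atom 1: C, bond orders sum to 1 (valence 4) → 3 H
  atom 2: C, bond orders sum to 4 (valence 4) → 0 H
  atom 3: C, bond orders sum to 3 (valence 4) → 1 H
  atom 4: C, bond orders sum to 4 (valence 4) → 0 H
  atom 5: O, bond orders sum to 2 (valence 2) → 0 H
  atom 6: C, bond orders sum to 1 (valence 4) → 3 H
  atom 7: C, bond orders sum to 3 (valence 4) → 1 H
  atom 8: C, bond orders sum to 4 (valence 4) → 0 H
  atom 9: C, bond orders sum to 3 (valence 4) → 1 H
  atom 10: C, bond orders sum to 3 (valence 4) → 1 H
  atom 11: O, bond orders sum to 2 (valence 2) → 0 H
Totals → C:9, H:10, O:2.
In Hill order: C9H10O2.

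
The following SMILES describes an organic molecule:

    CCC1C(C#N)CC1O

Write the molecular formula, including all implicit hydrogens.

C7H11NO

Walk through each heavy atom and fill implicit hydrogens from standard valence (C 4, N 3, O 2, S 2, halogen 1):
  atom 1: C, bond orders sum to 1 (valence 4) → 3 H
  atom 2: C, bond orders sum to 2 (valence 4) → 2 H
  atom 3: C, bond orders sum to 3 (valence 4) → 1 H
  atom 4: C, bond orders sum to 3 (valence 4) → 1 H
  atom 5: C, bond orders sum to 4 (valence 4) → 0 H
  atom 6: N, bond orders sum to 3 (valence 3) → 0 H
  atom 7: C, bond orders sum to 2 (valence 4) → 2 H
  atom 8: C, bond orders sum to 3 (valence 4) → 1 H
  atom 9: O, bond orders sum to 1 (valence 2) → 1 H
Totals → C:7, H:11, N:1, O:1.
In Hill order: C7H11NO.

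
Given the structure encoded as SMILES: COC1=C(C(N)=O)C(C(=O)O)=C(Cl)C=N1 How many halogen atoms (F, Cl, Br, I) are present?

Halogen atoms appear at heavy-atom position 13 (1×Cl).
Other groups present: 1 amide, 1 carboxylic acid, 1 ether.
Halogen count: 1.

1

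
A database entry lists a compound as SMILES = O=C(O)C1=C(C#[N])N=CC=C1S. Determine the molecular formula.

Walk through each heavy atom and fill implicit hydrogens from standard valence (C 4, N 3, O 2, S 2, halogen 1):
  atom 1: O, bond orders sum to 2 (valence 2) → 0 H
  atom 2: C, bond orders sum to 4 (valence 4) → 0 H
  atom 3: O, bond orders sum to 1 (valence 2) → 1 H
  atom 4: C, bond orders sum to 4 (valence 4) → 0 H
  atom 5: C, bond orders sum to 4 (valence 4) → 0 H
  atom 6: C, bond orders sum to 4 (valence 4) → 0 H
  atom 7: N with explicit H count 0
  atom 8: N, bond orders sum to 3 (valence 3) → 0 H
  atom 9: C, bond orders sum to 3 (valence 4) → 1 H
  atom 10: C, bond orders sum to 3 (valence 4) → 1 H
  atom 11: C, bond orders sum to 4 (valence 4) → 0 H
  atom 12: S, bond orders sum to 1 (valence 2) → 1 H
Totals → C:7, H:4, N:2, O:2, S:1.
In Hill order: C7H4N2O2S.

C7H4N2O2S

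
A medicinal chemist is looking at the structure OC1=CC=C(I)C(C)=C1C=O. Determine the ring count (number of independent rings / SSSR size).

In SMILES, each pair of matching ring-closure digits denotes one ring-closing bond; the number of such bonds equals the number of independent rings.
Ring-closure bonds here: 1.

1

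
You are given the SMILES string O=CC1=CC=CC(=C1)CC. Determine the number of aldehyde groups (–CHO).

The aldehyde motif appears at heavy-atom position 2 in the SMILES.
Aldehyde count: 1.

1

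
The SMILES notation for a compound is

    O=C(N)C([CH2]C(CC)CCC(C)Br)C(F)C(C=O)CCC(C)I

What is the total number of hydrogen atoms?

Walk through each heavy atom and fill implicit hydrogens from standard valence (C 4, N 3, O 2, S 2, halogen 1):
  atom 1: O, bond orders sum to 2 (valence 2) → 0 H
  atom 2: C, bond orders sum to 4 (valence 4) → 0 H
  atom 3: N, bond orders sum to 1 (valence 3) → 2 H
  atom 4: C, bond orders sum to 3 (valence 4) → 1 H
  atom 5: C with explicit H count 2
  atom 6: C, bond orders sum to 3 (valence 4) → 1 H
  atom 7: C, bond orders sum to 2 (valence 4) → 2 H
  atom 8: C, bond orders sum to 1 (valence 4) → 3 H
  atom 9: C, bond orders sum to 2 (valence 4) → 2 H
  atom 10: C, bond orders sum to 2 (valence 4) → 2 H
  atom 11: C, bond orders sum to 3 (valence 4) → 1 H
  atom 12: C, bond orders sum to 1 (valence 4) → 3 H
  atom 13: Br (halogen, monovalent) → 0 H
  atom 14: C, bond orders sum to 3 (valence 4) → 1 H
  atom 15: F (halogen, monovalent) → 0 H
  atom 16: C, bond orders sum to 3 (valence 4) → 1 H
  atom 17: C, bond orders sum to 3 (valence 4) → 1 H
  atom 18: O, bond orders sum to 2 (valence 2) → 0 H
  atom 19: C, bond orders sum to 2 (valence 4) → 2 H
  atom 20: C, bond orders sum to 2 (valence 4) → 2 H
  atom 21: C, bond orders sum to 3 (valence 4) → 1 H
  atom 22: C, bond orders sum to 1 (valence 4) → 3 H
  atom 23: I (halogen, monovalent) → 0 H
Total hydrogens: 30.

30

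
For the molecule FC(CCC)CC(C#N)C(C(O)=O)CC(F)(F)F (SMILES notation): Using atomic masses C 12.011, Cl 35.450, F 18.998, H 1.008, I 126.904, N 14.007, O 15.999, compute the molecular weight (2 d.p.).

269.24 g/mol

First, the molecular formula is C11H15F4NO2 (counting implicit H from valence).
  C: 11 × 12.011 = 132.121
  F: 4 × 18.998 = 75.992
  H: 15 × 1.008 = 15.120
  N: 1 × 14.007 = 14.007
  O: 2 × 15.999 = 31.998
Sum: 11×12.011 + 4×18.998 + 15×1.008 + 1×14.007 + 2×15.999 = 269.238 → 269.24 g/mol.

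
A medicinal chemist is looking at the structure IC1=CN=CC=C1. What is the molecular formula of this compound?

Walk through each heavy atom and fill implicit hydrogens from standard valence (C 4, N 3, O 2, S 2, halogen 1):
  atom 1: I (halogen, monovalent) → 0 H
  atom 2: C, bond orders sum to 4 (valence 4) → 0 H
  atom 3: C, bond orders sum to 3 (valence 4) → 1 H
  atom 4: N, bond orders sum to 3 (valence 3) → 0 H
  atom 5: C, bond orders sum to 3 (valence 4) → 1 H
  atom 6: C, bond orders sum to 3 (valence 4) → 1 H
  atom 7: C, bond orders sum to 3 (valence 4) → 1 H
Totals → C:5, H:4, I:1, N:1.
In Hill order: C5H4IN.

C5H4IN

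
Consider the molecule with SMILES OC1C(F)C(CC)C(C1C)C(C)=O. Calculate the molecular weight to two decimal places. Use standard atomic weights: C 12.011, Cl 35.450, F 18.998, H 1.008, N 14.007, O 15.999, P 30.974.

First, the molecular formula is C10H17FO2 (counting implicit H from valence).
  C: 10 × 12.011 = 120.110
  F: 1 × 18.998 = 18.998
  H: 17 × 1.008 = 17.136
  O: 2 × 15.999 = 31.998
Sum: 10×12.011 + 1×18.998 + 17×1.008 + 2×15.999 = 188.242 → 188.24 g/mol.

188.24 g/mol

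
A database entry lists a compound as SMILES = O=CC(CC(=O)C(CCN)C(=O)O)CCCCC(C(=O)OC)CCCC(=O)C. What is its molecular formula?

Walk through each heavy atom and fill implicit hydrogens from standard valence (C 4, N 3, O 2, S 2, halogen 1):
  atom 1: O, bond orders sum to 2 (valence 2) → 0 H
  atom 2: C, bond orders sum to 3 (valence 4) → 1 H
  atom 3: C, bond orders sum to 3 (valence 4) → 1 H
  atom 4: C, bond orders sum to 2 (valence 4) → 2 H
  atom 5: C, bond orders sum to 4 (valence 4) → 0 H
  atom 6: O, bond orders sum to 2 (valence 2) → 0 H
  atom 7: C, bond orders sum to 3 (valence 4) → 1 H
  atom 8: C, bond orders sum to 2 (valence 4) → 2 H
  atom 9: C, bond orders sum to 2 (valence 4) → 2 H
  atom 10: N, bond orders sum to 1 (valence 3) → 2 H
  atom 11: C, bond orders sum to 4 (valence 4) → 0 H
  atom 12: O, bond orders sum to 2 (valence 2) → 0 H
  atom 13: O, bond orders sum to 1 (valence 2) → 1 H
  atom 14: C, bond orders sum to 2 (valence 4) → 2 H
  atom 15: C, bond orders sum to 2 (valence 4) → 2 H
  atom 16: C, bond orders sum to 2 (valence 4) → 2 H
  atom 17: C, bond orders sum to 2 (valence 4) → 2 H
  atom 18: C, bond orders sum to 3 (valence 4) → 1 H
  atom 19: C, bond orders sum to 4 (valence 4) → 0 H
  atom 20: O, bond orders sum to 2 (valence 2) → 0 H
  atom 21: O, bond orders sum to 2 (valence 2) → 0 H
  atom 22: C, bond orders sum to 1 (valence 4) → 3 H
  atom 23: C, bond orders sum to 2 (valence 4) → 2 H
  atom 24: C, bond orders sum to 2 (valence 4) → 2 H
  atom 25: C, bond orders sum to 2 (valence 4) → 2 H
  atom 26: C, bond orders sum to 4 (valence 4) → 0 H
  atom 27: O, bond orders sum to 2 (valence 2) → 0 H
  atom 28: C, bond orders sum to 1 (valence 4) → 3 H
Totals → C:20, H:33, N:1, O:7.

C20H33NO7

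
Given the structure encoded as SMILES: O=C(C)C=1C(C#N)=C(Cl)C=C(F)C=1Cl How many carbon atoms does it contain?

Count every carbon token in the SMILES (each C, including those in ring-closure positions and inside branches).
Carbon count: 9.

9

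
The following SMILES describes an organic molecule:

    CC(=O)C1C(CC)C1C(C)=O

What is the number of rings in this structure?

1

In SMILES, each pair of matching ring-closure digits denotes one ring-closing bond; the number of such bonds equals the number of independent rings.
Ring-closure bonds here: 1.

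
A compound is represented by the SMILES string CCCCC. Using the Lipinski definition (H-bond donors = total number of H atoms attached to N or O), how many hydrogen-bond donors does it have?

Donors: find every N or O and count the H atoms it carries.
  (no N or O atoms present)
Lipinski HBD = 0.

0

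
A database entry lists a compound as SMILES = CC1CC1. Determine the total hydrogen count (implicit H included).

Walk through each heavy atom and fill implicit hydrogens from standard valence (C 4, N 3, O 2, S 2, halogen 1):
  atom 1: C, bond orders sum to 1 (valence 4) → 3 H
  atom 2: C, bond orders sum to 3 (valence 4) → 1 H
  atom 3: C, bond orders sum to 2 (valence 4) → 2 H
  atom 4: C, bond orders sum to 2 (valence 4) → 2 H
Total hydrogens: 8.

8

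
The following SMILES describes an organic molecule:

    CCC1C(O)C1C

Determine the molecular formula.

C6H12O

Walk through each heavy atom and fill implicit hydrogens from standard valence (C 4, N 3, O 2, S 2, halogen 1):
  atom 1: C, bond orders sum to 1 (valence 4) → 3 H
  atom 2: C, bond orders sum to 2 (valence 4) → 2 H
  atom 3: C, bond orders sum to 3 (valence 4) → 1 H
  atom 4: C, bond orders sum to 3 (valence 4) → 1 H
  atom 5: O, bond orders sum to 1 (valence 2) → 1 H
  atom 6: C, bond orders sum to 3 (valence 4) → 1 H
  atom 7: C, bond orders sum to 1 (valence 4) → 3 H
Totals → C:6, H:12, O:1.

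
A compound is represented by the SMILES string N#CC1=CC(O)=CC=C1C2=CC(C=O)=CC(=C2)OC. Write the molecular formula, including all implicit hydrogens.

Walk through each heavy atom and fill implicit hydrogens from standard valence (C 4, N 3, O 2, S 2, halogen 1):
  atom 1: N, bond orders sum to 3 (valence 3) → 0 H
  atom 2: C, bond orders sum to 4 (valence 4) → 0 H
  atom 3: C, bond orders sum to 4 (valence 4) → 0 H
  atom 4: C, bond orders sum to 3 (valence 4) → 1 H
  atom 5: C, bond orders sum to 4 (valence 4) → 0 H
  atom 6: O, bond orders sum to 1 (valence 2) → 1 H
  atom 7: C, bond orders sum to 3 (valence 4) → 1 H
  atom 8: C, bond orders sum to 3 (valence 4) → 1 H
  atom 9: C, bond orders sum to 4 (valence 4) → 0 H
  atom 10: C, bond orders sum to 4 (valence 4) → 0 H
  atom 11: C, bond orders sum to 3 (valence 4) → 1 H
  atom 12: C, bond orders sum to 4 (valence 4) → 0 H
  atom 13: C, bond orders sum to 3 (valence 4) → 1 H
  atom 14: O, bond orders sum to 2 (valence 2) → 0 H
  atom 15: C, bond orders sum to 3 (valence 4) → 1 H
  atom 16: C, bond orders sum to 4 (valence 4) → 0 H
  atom 17: C, bond orders sum to 3 (valence 4) → 1 H
  atom 18: O, bond orders sum to 2 (valence 2) → 0 H
  atom 19: C, bond orders sum to 1 (valence 4) → 3 H
Totals → C:15, H:11, N:1, O:3.

C15H11NO3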